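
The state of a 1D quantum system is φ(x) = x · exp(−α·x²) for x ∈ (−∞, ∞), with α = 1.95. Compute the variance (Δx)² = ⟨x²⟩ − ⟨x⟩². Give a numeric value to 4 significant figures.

0.3846

Compute ⟨x⟩ and ⟨x²⟩ separately, then (Δx)² = ⟨x²⟩ − ⟨x⟩².
Expand each integrand as polynomial × e^(−2αx²) and use ∫x^(2j)·e^(−2αx²) dx = (2j−1)!!/(4α)^j · √(π/(2α)), odd powers → 0; here √(π/(2α)) = 0.89752.
Normalization: ∫|φ|² dx = 0.11507.
⟨x⟩ = 0.0000 and ⟨x²⟩ = 0.38462.
(Δx)² = 0.38462 − (0.0000)² = 0.38462.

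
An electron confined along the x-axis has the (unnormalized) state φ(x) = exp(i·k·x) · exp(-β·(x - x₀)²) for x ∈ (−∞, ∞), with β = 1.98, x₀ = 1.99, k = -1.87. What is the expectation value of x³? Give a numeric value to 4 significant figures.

8.634

⟨x³⟩ = ∫ x³·|φ|² dx / ∫|φ|² dx (integrals over the domain).
Gaussian moments (u = x − x₀): ∫u^(2j)·e^(−2βu²) du = (2j−1)!!/(4β)^j · √(π/(2β)), odd powers integrate to 0; here √(π/(2β)) = 0.89069.
State is unnormalized: ∫|φ|² dx = 0.89069, and ∫φ*·x³·φ dx = 7.6906, so ⟨x³⟩ = 7.6906 / 0.89069.
⟨x³⟩ = 8.6344.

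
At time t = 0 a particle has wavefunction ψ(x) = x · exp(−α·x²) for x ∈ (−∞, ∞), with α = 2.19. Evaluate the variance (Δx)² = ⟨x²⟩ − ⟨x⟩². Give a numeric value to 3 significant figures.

Compute ⟨x⟩ and ⟨x²⟩ separately, then (Δx)² = ⟨x²⟩ − ⟨x⟩².
Expand each integrand as polynomial × e^(−2αx²) and use ∫x^(2j)·e^(−2αx²) dx = (2j−1)!!/(4α)^j · √(π/(2α)), odd powers → 0; here √(π/(2α)) = 0.84691.
Normalization: ∫|ψ|² dx = 0.096679.
⟨x⟩ = 0.0000 and ⟨x²⟩ = 0.34247.
(Δx)² = 0.34247 − (0.0000)² = 0.34247.

0.342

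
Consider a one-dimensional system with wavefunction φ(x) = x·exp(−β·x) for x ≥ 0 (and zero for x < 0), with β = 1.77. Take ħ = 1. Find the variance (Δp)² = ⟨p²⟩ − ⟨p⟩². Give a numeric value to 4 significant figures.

Compute ⟨p⟩ and ⟨p²⟩ separately; (Δp)² = ⟨p²⟩ − ⟨p⟩².
Differentiate x·exp(−β·x) with the product rule; every integrand then reduces to terms xʲ·e^(−2βx) on [0, ∞), with ∫₀^∞ xʲ·e^(−2βx) dx = j!/(2β)^(j+1).
Normalization: ∫|φ|² dx = 0.045084.
⟨p⟩ = 0.0000 and ⟨p²⟩ = 3.1329.
(Δp)² = 3.1329 − (0.0000)² = 3.1329.

3.133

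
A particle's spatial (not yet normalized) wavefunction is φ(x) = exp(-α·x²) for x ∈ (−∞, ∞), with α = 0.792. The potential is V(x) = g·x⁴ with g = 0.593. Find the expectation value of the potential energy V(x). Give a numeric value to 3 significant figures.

⟨V⟩ = ∫ V(x)·|φ|² dx / ∫|φ|² dx.
Gaussian moments: ∫x^(2j)·e^(−2αx²) dx = (2j−1)!!/(4α)^j · √(π/(2α)), odd powers integrate to 0; here √(π/(2α)) = 1.4083.
State is unnormalized: ∫|φ|² dx = 1.4083, and ∫φ*·V(x)·φ dx = 0.24963, so ⟨V⟩ = 0.24963 / 1.4083.
⟨V⟩ = 0.17726.

0.177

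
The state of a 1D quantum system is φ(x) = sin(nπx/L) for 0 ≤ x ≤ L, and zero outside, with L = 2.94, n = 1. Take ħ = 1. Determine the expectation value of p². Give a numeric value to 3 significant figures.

1.14

p² φ = −ħ² d²φ/dx²; ⟨p²⟩ = −ħ² ∫ φ*·φ'' dx / ∫|φ|² dx.
d/dx sin(nπx/L) = (nπ/L)·cos(nπx/L) and d²/dx² sin(nπx/L) = −(nπ/L)²·sin(nπx/L); on 0 ≤ x ≤ L, ∫sin²(nπx/L) dx = L/2 and ∫sin(nπx/L)·cos(nπx/L) dx = 0.
State is unnormalized: ∫|φ|² dx = 1.4700, and ∫φ*·(−ħ² φ'') dx = 1.6785, so ⟨p²⟩ = 1.6785 / 1.4700.
⟨p²⟩ = 1.1418.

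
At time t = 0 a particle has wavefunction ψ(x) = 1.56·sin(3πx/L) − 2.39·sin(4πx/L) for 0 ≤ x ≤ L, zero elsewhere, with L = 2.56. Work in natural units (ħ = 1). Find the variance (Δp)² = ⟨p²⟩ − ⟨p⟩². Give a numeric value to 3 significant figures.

20.9

Compute ⟨p⟩ and ⟨p²⟩ separately; (Δp)² = ⟨p²⟩ − ⟨p⟩².
d²/dx² sin(jπx/L) = −(jπ/L)²·sin(jπx/L); on 0 ≤ x ≤ L, ∫sin²(jπx/L) dx = L/2 and ∫sin(jπx/L)·sin(lπx/L) dx = 0 for j ≠ l, so only diagonal terms survive in ∫|ψ|² and ∫ψ·ψ″; ∫ψ·ψ′ dx = [ψ²/2] between the walls = 0.
Normalization: ∫|ψ|² dx = 10.426.
⟨p⟩ = 0.0000 and ⟨p²⟩ = 20.946.
(Δp)² = 20.946 − (0.0000)² = 20.946.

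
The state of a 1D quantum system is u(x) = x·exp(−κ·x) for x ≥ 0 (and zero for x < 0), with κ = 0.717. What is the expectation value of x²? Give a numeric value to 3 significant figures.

5.84

⟨x²⟩ = ∫ x²·|u|² dx / ∫|u|² dx (integrals over the domain).
Every integrand reduces to terms xʲ·e^(−2κx) on [0, ∞); use ∫₀^∞ xʲ·e^(−2κx) dx = j!/(2κ)^(j+1).
State is unnormalized: ∫|u|² dx = 0.67824, and ∫u*·x²·u dx = 3.9579, so ⟨x²⟩ = 3.9579 / 0.67824.
⟨x²⟩ = 5.8356.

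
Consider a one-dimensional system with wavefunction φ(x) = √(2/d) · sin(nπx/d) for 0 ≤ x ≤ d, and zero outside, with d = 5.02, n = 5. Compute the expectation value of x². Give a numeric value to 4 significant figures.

⟨x²⟩ = ∫ x²·|φ|² dx (integrals over the domain).
With sin²θ = (1 − cos2θ)/2 on 0 ≤ x ≤ d: ∫sin²(nπx/d) dx = d/2, ∫x·sin²(nπx/d) dx = d²/4, ∫x²·sin²(nπx/d) dx = d³·(1/6 − 1/(4n²π²)); higher powers xᵏ the same way, integrating xᵏ·cos(2nπx/d) by parts.
⟨x²⟩ = 8.3491.

8.349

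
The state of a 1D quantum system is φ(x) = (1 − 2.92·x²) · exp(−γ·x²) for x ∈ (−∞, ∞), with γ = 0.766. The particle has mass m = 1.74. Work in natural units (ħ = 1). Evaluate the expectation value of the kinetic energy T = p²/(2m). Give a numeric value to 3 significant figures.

T = −(ħ²/2m) d²/dx², so ⟨T⟩ = −(ħ²/2m) ∫ φ*·φ'' dx / ∫|φ|² dx; with m = 1.74.
Expand each integrand as polynomial × e^(−2γx²) and use ∫x^(2j)·e^(−2γx²) dx = (2j−1)!!/(4γ)^j · √(π/(2γ)), odd powers → 0; here √(π/(2γ)) = 1.4320. Differentiate with the product rule, d/dx e^(−γx²) = −2γx·e^(−γx²).
State is unnormalized: ∫|φ|² dx = 2.6043, and ∫φ*·(−ħ²/2m · φ'') dx = 2.9199, so ⟨T⟩ = 2.9199 / 2.6043.
⟨T⟩ = 1.1212.

1.12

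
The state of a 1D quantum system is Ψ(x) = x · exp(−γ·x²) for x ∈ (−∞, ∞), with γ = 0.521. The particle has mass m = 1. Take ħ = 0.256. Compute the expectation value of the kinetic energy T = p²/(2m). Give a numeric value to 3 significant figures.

0.0512

T = −(ħ²/2m) d²/dx², so ⟨T⟩ = −(ħ²/2m) ∫ Ψ*·Ψ'' dx / ∫|Ψ|² dx; with m = 1.
Expand each integrand as polynomial × e^(−2γx²) and use ∫x^(2j)·e^(−2γx²) dx = (2j−1)!!/(4γ)^j · √(π/(2γ)), odd powers → 0; here √(π/(2γ)) = 1.7364. Differentiate with the product rule, d/dx e^(−γx²) = −2γx·e^(−γx²).
State is unnormalized: ∫|Ψ|² dx = 0.83319, and ∫Ψ*·(−ħ²/2m · Ψ'') dx = 0.042673, so ⟨T⟩ = 0.042673 / 0.83319.
⟨T⟩ = 0.051216.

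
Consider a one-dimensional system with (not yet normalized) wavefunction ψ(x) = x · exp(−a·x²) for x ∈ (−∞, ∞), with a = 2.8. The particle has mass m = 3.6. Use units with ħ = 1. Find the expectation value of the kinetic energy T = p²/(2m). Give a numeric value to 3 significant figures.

T = −(ħ²/2m) d²/dx², so ⟨T⟩ = −(ħ²/2m) ∫ ψ*·ψ'' dx / ∫|ψ|² dx; with m = 3.6.
Expand each integrand as polynomial × e^(−2ax²) and use ∫x^(2j)·e^(−2ax²) dx = (2j−1)!!/(4a)^j · √(π/(2a)), odd powers → 0; here √(π/(2a)) = 0.74900. Differentiate with the product rule, d/dx e^(−ax²) = −2ax·e^(−ax²).
State is unnormalized: ∫|ψ|² dx = 0.066875, and ∫ψ*·(−ħ²/2m · ψ'') dx = 0.078021, so ⟨T⟩ = 0.078021 / 0.066875.
⟨T⟩ = 1.1667.

1.17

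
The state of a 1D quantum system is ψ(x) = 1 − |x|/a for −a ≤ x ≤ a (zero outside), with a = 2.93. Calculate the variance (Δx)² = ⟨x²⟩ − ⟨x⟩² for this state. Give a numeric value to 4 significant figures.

0.8585

Compute ⟨x⟩ and ⟨x²⟩ separately, then (Δx)² = ⟨x²⟩ − ⟨x⟩².
ψ is even, so ∫ over [−a, a] = 2∫₀ᵃ with ψ = 1 − x/a there: ∫₀ᵃ (1 − x/a)² dx = a/3, ∫₀ᵃ x²(1 − x/a)² dx = a³/30, ∫₀ᵃ x⁴(1 − x/a)² dx = a⁵/105.
Normalization: ∫|ψ|² dx = 1.9533.
⟨x⟩ = 0.0000 and ⟨x²⟩ = 0.85849.
(Δx)² = 0.85849 − (0.0000)² = 0.85849.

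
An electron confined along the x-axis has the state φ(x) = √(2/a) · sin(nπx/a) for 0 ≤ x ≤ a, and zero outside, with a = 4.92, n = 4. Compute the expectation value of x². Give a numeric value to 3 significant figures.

⟨x²⟩ = ∫ x²·|φ|² dx (integrals over the domain).
With sin²θ = (1 − cos2θ)/2 on 0 ≤ x ≤ a: ∫sin²(nπx/a) dx = a/2, ∫x·sin²(nπx/a) dx = a²/4, ∫x²·sin²(nπx/a) dx = a³·(1/6 − 1/(4n²π²)); higher powers xᵏ the same way, integrating xᵏ·cos(2nπx/a) by parts.
⟨x²⟩ = 7.9922.

7.99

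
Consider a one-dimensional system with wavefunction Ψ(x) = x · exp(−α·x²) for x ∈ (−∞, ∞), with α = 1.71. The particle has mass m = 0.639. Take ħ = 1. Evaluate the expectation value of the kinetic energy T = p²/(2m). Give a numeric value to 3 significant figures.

T = −(ħ²/2m) d²/dx², so ⟨T⟩ = −(ħ²/2m) ∫ Ψ*·Ψ'' dx / ∫|Ψ|² dx; with m = 0.639.
Expand each integrand as polynomial × e^(−2αx²) and use ∫x^(2j)·e^(−2αx²) dx = (2j−1)!!/(4α)^j · √(π/(2α)), odd powers → 0; here √(π/(2α)) = 0.95843. Differentiate with the product rule, d/dx e^(−αx²) = −2αx·e^(−αx²).
State is unnormalized: ∫|Ψ|² dx = 0.14012, and ∫Ψ*·(−ħ²/2m · Ψ'') dx = 0.56246, so ⟨T⟩ = 0.56246 / 0.14012.
⟨T⟩ = 4.0141.

4.01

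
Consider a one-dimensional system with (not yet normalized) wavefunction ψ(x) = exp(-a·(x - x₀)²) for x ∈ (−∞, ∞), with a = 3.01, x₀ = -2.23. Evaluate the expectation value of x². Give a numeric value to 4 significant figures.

5.056

⟨x²⟩ = ∫ x²·|ψ|² dx / ∫|ψ|² dx (integrals over the domain).
Gaussian moments (u = x − x₀): ∫u^(2j)·e^(−2au²) du = (2j−1)!!/(4a)^j · √(π/(2a)), odd powers integrate to 0; here √(π/(2a)) = 0.72240.
State is unnormalized: ∫|ψ|² dx = 0.72240, and ∫ψ*·x²·ψ dx = 3.6524, so ⟨x²⟩ = 3.6524 / 0.72240.
⟨x²⟩ = 5.0560.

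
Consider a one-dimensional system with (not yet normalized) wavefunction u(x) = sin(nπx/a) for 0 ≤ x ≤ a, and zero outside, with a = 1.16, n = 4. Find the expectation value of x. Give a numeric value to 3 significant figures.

⟨x⟩ = ∫ x·|u|² dx / ∫|u|² dx (integrals over the domain).
With sin²θ = (1 − cos2θ)/2 on 0 ≤ x ≤ a: ∫sin²(nπx/a) dx = a/2, ∫x·sin²(nπx/a) dx = a²/4, ∫x²·sin²(nπx/a) dx = a³·(1/6 − 1/(4n²π²)); higher powers xᵏ the same way, integrating xᵏ·cos(2nπx/a) by parts.
State is unnormalized: ∫|u|² dx = 0.58000, and ∫u*·x·u dx = 0.33640, so ⟨x⟩ = 0.33640 / 0.58000.
⟨x⟩ = 0.58000.

0.580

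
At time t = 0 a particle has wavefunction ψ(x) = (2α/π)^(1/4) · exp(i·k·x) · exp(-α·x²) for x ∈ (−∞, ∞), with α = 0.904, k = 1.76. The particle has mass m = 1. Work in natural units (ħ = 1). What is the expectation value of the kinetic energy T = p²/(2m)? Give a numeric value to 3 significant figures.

2.00

T = −(ħ²/2m) d²/dx², so ⟨T⟩ = −(ħ²/2m) ∫ ψ*·ψ'' dx; with m = 1.
Gaussian moments: ∫x^(2j)·e^(−2αx²) dx = (2j−1)!!/(4α)^j · √(π/(2α)), odd powers integrate to 0; here √(π/(2α)) = 1.3182. Derivatives: ψ′ = (ik − 2αx)·ψ, ψ″ = ((ik − 2αx)² − 2α)·ψ; the odd-in-x pieces drop out.
⟨T⟩ = 2.0008.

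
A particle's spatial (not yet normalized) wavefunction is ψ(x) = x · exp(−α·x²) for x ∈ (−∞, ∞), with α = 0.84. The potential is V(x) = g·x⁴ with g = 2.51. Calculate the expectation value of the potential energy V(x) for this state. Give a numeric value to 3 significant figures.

3.33

⟨V⟩ = ∫ V(x)·|ψ|² dx / ∫|ψ|² dx.
Expand each integrand as polynomial × e^(−2αx²) and use ∫x^(2j)·e^(−2αx²) dx = (2j−1)!!/(4α)^j · √(π/(2α)), odd powers → 0; here √(π/(2α)) = 1.3675.
State is unnormalized: ∫|ψ|² dx = 0.40699, and ∫ψ*·V(x)·ψ dx = 1.3573, so ⟨V⟩ = 1.3573 / 0.40699.
⟨V⟩ = 3.3349.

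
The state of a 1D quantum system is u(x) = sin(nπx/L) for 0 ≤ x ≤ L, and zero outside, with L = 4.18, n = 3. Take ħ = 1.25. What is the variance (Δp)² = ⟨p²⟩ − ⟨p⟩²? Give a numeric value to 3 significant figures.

7.94

Compute ⟨p⟩ and ⟨p²⟩ separately; (Δp)² = ⟨p²⟩ − ⟨p⟩².
d/dx sin(nπx/L) = (nπ/L)·cos(nπx/L) and d²/dx² sin(nπx/L) = −(nπ/L)²·sin(nπx/L); on 0 ≤ x ≤ L, ∫sin²(nπx/L) dx = L/2 and ∫sin(nπx/L)·cos(nπx/L) dx = 0.
Normalization: ∫|u|² dx = 2.0900.
⟨p⟩ = 0.0000 and ⟨p²⟩ = 7.9435.
(Δp)² = 7.9435 − (0.0000)² = 7.9435.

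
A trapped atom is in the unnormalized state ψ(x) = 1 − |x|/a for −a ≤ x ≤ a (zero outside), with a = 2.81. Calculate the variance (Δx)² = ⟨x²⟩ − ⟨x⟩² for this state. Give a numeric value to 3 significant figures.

Compute ⟨x⟩ and ⟨x²⟩ separately, then (Δx)² = ⟨x²⟩ − ⟨x⟩².
ψ is even, so ∫ over [−a, a] = 2∫₀ᵃ with ψ = 1 − x/a there: ∫₀ᵃ (1 − x/a)² dx = a/3, ∫₀ᵃ x²(1 − x/a)² dx = a³/30, ∫₀ᵃ x⁴(1 − x/a)² dx = a⁵/105.
Normalization: ∫|ψ|² dx = 1.8733.
⟨x⟩ = 0.0000 and ⟨x²⟩ = 0.78961.
(Δx)² = 0.78961 − (0.0000)² = 0.78961.

0.790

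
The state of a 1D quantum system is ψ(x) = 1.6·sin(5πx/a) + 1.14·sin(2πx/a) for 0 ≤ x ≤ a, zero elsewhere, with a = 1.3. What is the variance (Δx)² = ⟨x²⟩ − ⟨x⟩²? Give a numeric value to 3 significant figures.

0.131

Compute ⟨x⟩ and ⟨x²⟩ separately, then (Δx)² = ⟨x²⟩ − ⟨x⟩².
On 0 ≤ x ≤ a (j ≠ l): ∫sin²(jπx/a) dx = a/2, ∫sin(jπx/a)·sin(lπx/a) dx = 0; diagonal moments ∫x·sin²(jπx/a) dx = a²/4, ∫x²·sin²(jπx/a) dx = a³·(1/6 − 1/(4j²π²)); cross terms ∫x·sin(jπx/a)·sin(lπx/a) dx = 0 for j + l even and −4jla²/(π²(j² − l²)²) for j + l odd, ∫x²·sin(jπx/a)·sin(lπx/a) dx = (−1)^(j+l)·4jla³/(π²(j² − l²)²); higher powers the same way via product-to-sum and parts.
Normalization: ∫|ψ|² dx = 2.5087.
⟨x⟩ = 0.62742 and ⟨x²⟩ = 0.52450.
(Δx)² = 0.52450 − (0.62742)² = 0.13084.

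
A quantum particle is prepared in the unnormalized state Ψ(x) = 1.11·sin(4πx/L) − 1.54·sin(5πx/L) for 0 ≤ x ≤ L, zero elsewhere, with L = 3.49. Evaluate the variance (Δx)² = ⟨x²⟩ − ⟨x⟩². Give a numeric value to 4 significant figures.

0.5465

Compute ⟨x⟩ and ⟨x²⟩ separately, then (Δx)² = ⟨x²⟩ − ⟨x⟩².
On 0 ≤ x ≤ L (j ≠ l): ∫sin²(jπx/L) dx = L/2, ∫sin(jπx/L)·sin(lπx/L) dx = 0; diagonal moments ∫x·sin²(jπx/L) dx = L²/4, ∫x²·sin²(jπx/L) dx = L³·(1/6 − 1/(4j²π²)); cross terms ∫x·sin(jπx/L)·sin(lπx/L) dx = 0 for j + l even and −4jlL²/(π²(j² − l²)²) for j + l odd, ∫x²·sin(jπx/L)·sin(lπx/L) dx = (−1)^(j+l)·4jlL³/(π²(j² − l²)²); higher powers the same way via product-to-sum and parts.
Normalization: ∫|Ψ|² dx = 6.2885.
⟨x⟩ = 2.4077 and ⟨x²⟩ = 6.3433.
(Δx)² = 6.3433 − (2.4077)² = 0.54647.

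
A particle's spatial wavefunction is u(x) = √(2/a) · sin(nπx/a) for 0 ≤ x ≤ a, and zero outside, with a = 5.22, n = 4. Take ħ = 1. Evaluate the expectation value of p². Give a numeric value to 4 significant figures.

p² u = −ħ² d²u/dx²; ⟨p²⟩ = −ħ² ∫ u*·u'' dx.
d/dx sin(nπx/a) = (nπ/a)·cos(nπx/a) and d²/dx² sin(nπx/a) = −(nπ/a)²·sin(nπx/a); on 0 ≤ x ≤ a, ∫sin²(nπx/a) dx = a/2 and ∫sin(nπx/a)·cos(nπx/a) dx = 0.
⟨p²⟩ = 5.7953.

5.795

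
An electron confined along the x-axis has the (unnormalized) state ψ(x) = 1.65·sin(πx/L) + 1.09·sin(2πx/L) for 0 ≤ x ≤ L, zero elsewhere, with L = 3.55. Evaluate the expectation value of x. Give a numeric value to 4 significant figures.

1.187

⟨x⟩ = ∫ x·|ψ|² dx / ∫|ψ|² dx (integrals over the domain).
On 0 ≤ x ≤ L (j ≠ l): ∫sin²(jπx/L) dx = L/2, ∫sin(jπx/L)·sin(lπx/L) dx = 0; diagonal moments ∫x·sin²(jπx/L) dx = L²/4, ∫x²·sin²(jπx/L) dx = L³·(1/6 − 1/(4j²π²)); cross terms ∫x·sin(jπx/L)·sin(lπx/L) dx = 0 for j + l even and −4jlL²/(π²(j² − l²)²) for j + l odd, ∫x²·sin(jπx/L)·sin(lπx/L) dx = (−1)^(j+l)·4jlL³/(π²(j² − l²)²); higher powers the same way via product-to-sum and parts.
State is unnormalized: ∫|ψ|² dx = 6.9413, and ∫ψ*·x·ψ dx = 8.2382, so ⟨x⟩ = 8.2382 / 6.9413.
⟨x⟩ = 1.1868.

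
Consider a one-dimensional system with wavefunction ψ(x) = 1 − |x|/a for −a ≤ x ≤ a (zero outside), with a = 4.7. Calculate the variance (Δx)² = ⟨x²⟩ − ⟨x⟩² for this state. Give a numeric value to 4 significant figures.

2.209

Compute ⟨x⟩ and ⟨x²⟩ separately, then (Δx)² = ⟨x²⟩ − ⟨x⟩².
ψ is even, so ∫ over [−a, a] = 2∫₀ᵃ with ψ = 1 − x/a there: ∫₀ᵃ (1 − x/a)² dx = a/3, ∫₀ᵃ x²(1 − x/a)² dx = a³/30, ∫₀ᵃ x⁴(1 − x/a)² dx = a⁵/105.
Normalization: ∫|ψ|² dx = 3.1333.
⟨x⟩ = 0.0000 and ⟨x²⟩ = 2.2090.
(Δx)² = 2.2090 − (0.0000)² = 2.2090.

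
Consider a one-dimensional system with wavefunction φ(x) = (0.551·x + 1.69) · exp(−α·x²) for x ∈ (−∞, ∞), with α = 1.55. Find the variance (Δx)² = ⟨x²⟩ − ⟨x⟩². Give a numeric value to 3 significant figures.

Compute ⟨x⟩ and ⟨x²⟩ separately, then (Δx)² = ⟨x²⟩ − ⟨x⟩².
Expand each integrand as polynomial × e^(−2αx²) and use ∫x^(2j)·e^(−2αx²) dx = (2j−1)!!/(4α)^j · √(π/(2α)), odd powers → 0; here √(π/(2α)) = 1.0067.
Normalization: ∫|φ|² dx = 2.9245.
⟨x⟩ = 0.10340 and ⟨x²⟩ = 0.16673.
(Δx)² = 0.16673 − (0.10340)² = 0.15604.

0.156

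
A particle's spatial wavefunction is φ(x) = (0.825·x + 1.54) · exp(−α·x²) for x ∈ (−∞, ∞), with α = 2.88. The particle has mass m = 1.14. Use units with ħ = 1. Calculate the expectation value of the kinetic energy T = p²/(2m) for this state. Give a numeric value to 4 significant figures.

T = −(ħ²/2m) d²/dx², so ⟨T⟩ = −(ħ²/2m) ∫ φ*·φ'' dx / ∫|φ|² dx; with m = 1.14.
Expand each integrand as polynomial × e^(−2αx²) and use ∫x^(2j)·e^(−2αx²) dx = (2j−1)!!/(4α)^j · √(π/(2α)), odd powers → 0; here √(π/(2α)) = 0.73852. Differentiate with the product rule, d/dx e^(−αx²) = −2αx·e^(−αx²).
State is unnormalized: ∫|φ|² dx = 1.7951, and ∫φ*·(−ħ²/2m · φ'') dx = 2.3777, so ⟨T⟩ = 2.3777 / 1.7951.
⟨T⟩ = 1.3246.

1.325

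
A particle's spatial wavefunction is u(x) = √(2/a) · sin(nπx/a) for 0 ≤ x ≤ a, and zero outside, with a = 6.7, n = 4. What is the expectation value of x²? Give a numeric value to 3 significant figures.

14.8

⟨x²⟩ = ∫ x²·|u|² dx (integrals over the domain).
With sin²θ = (1 − cos2θ)/2 on 0 ≤ x ≤ a: ∫sin²(nπx/a) dx = a/2, ∫x·sin²(nπx/a) dx = a²/4, ∫x²·sin²(nπx/a) dx = a³·(1/6 − 1/(4n²π²)); higher powers xᵏ the same way, integrating xᵏ·cos(2nπx/a) by parts.
⟨x²⟩ = 14.821.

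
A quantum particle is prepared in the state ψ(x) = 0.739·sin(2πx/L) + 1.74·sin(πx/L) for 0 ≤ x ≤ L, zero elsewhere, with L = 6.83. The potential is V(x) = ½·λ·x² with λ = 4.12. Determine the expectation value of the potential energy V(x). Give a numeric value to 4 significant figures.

15.27

⟨V⟩ = ∫ V(x)·|ψ|² dx / ∫|ψ|² dx.
On 0 ≤ x ≤ L (j ≠ l): ∫sin²(jπx/L) dx = L/2, ∫sin(jπx/L)·sin(lπx/L) dx = 0; diagonal moments ∫x·sin²(jπx/L) dx = L²/4, ∫x²·sin²(jπx/L) dx = L³·(1/6 − 1/(4j²π²)); cross terms ∫x·sin(jπx/L)·sin(lπx/L) dx = 0 for j + l even and −4jlL²/(π²(j² − l²)²) for j + l odd, ∫x²·sin(jπx/L)·sin(lπx/L) dx = (−1)^(j+l)·4jlL³/(π²(j² − l²)²); higher powers the same way via product-to-sum and parts.
State is unnormalized: ∫|ψ|² dx = 12.204, and ∫ψ*·V(x)·ψ dx = 186.31, so ⟨V⟩ = 186.31 / 12.204.
⟨V⟩ = 15.266.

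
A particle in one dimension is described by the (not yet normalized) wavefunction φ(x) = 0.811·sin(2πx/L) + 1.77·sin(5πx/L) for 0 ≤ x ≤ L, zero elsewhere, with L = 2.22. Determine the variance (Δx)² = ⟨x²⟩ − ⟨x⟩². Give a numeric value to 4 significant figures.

0.3907

Compute ⟨x⟩ and ⟨x²⟩ separately, then (Δx)² = ⟨x²⟩ − ⟨x⟩².
On 0 ≤ x ≤ L (j ≠ l): ∫sin²(jπx/L) dx = L/2, ∫sin(jπx/L)·sin(lπx/L) dx = 0; diagonal moments ∫x·sin²(jπx/L) dx = L²/4, ∫x²·sin²(jπx/L) dx = L³·(1/6 − 1/(4j²π²)); cross terms ∫x·sin(jπx/L)·sin(lπx/L) dx = 0 for j + l even and −4jlL²/(π²(j² − l²)²) for j + l odd, ∫x²·sin(jπx/L)·sin(lπx/L) dx = (−1)^(j+l)·4jlL³/(π²(j² − l²)²); higher powers the same way via product-to-sum and parts.
Normalization: ∫|φ|² dx = 4.2076.
⟨x⟩ = 1.0791 and ⟨x²⟩ = 1.5551.
(Δx)² = 1.5551 − (1.0791)² = 0.39066.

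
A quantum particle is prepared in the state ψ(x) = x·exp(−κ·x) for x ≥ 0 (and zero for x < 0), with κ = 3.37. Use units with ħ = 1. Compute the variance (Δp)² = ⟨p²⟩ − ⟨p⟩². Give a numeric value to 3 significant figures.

Compute ⟨p⟩ and ⟨p²⟩ separately; (Δp)² = ⟨p²⟩ − ⟨p⟩².
Differentiate x·exp(−κ·x) with the product rule; every integrand then reduces to terms xʲ·e^(−2κx) on [0, ∞), with ∫₀^∞ xʲ·e^(−2κx) dx = j!/(2κ)^(j+1).
Normalization: ∫|ψ|² dx = 0.0065321.
⟨p⟩ = 0.0000 and ⟨p²⟩ = 11.357.
(Δp)² = 11.357 − (0.0000)² = 11.357.

11.4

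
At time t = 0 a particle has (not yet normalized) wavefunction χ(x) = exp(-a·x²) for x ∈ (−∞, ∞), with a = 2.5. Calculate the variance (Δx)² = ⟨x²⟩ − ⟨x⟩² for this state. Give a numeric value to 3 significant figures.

Compute ⟨x⟩ and ⟨x²⟩ separately, then (Δx)² = ⟨x²⟩ − ⟨x⟩².
Gaussian moments: ∫x^(2j)·e^(−2ax²) dx = (2j−1)!!/(4a)^j · √(π/(2a)), odd powers integrate to 0; here √(π/(2a)) = 0.79267.
Normalization: ∫|χ|² dx = 0.79267.
⟨x⟩ = 0.0000 and ⟨x²⟩ = 0.10000.
(Δx)² = 0.10000 − (0.0000)² = 0.10000.

0.100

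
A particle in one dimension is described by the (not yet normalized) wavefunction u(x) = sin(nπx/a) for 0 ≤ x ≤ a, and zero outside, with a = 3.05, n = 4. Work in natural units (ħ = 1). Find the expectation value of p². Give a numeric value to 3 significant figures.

p² u = −ħ² d²u/dx²; ⟨p²⟩ = −ħ² ∫ u*·u'' dx / ∫|u|² dx.
d/dx sin(nπx/a) = (nπ/a)·cos(nπx/a) and d²/dx² sin(nπx/a) = −(nπ/a)²·sin(nπx/a); on 0 ≤ x ≤ a, ∫sin²(nπx/a) dx = a/2 and ∫sin(nπx/a)·cos(nπx/a) dx = 0.
State is unnormalized: ∫|u|² dx = 1.5250, and ∫u*·(−ħ² u'') dx = 25.887, so ⟨p²⟩ = 25.887 / 1.5250.
⟨p²⟩ = 16.975.

17.0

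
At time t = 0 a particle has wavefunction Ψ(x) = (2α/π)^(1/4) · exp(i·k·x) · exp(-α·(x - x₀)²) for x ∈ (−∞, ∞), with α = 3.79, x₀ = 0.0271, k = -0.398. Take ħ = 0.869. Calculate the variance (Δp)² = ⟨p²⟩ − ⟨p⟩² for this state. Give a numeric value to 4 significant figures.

2.862

Compute ⟨p⟩ and ⟨p²⟩ separately; (Δp)² = ⟨p²⟩ − ⟨p⟩².
Gaussian moments (u = x − x₀): ∫u^(2j)·e^(−2αu²) du = (2j−1)!!/(4α)^j · √(π/(2α)), odd powers integrate to 0; here √(π/(2α)) = 0.64378. Derivatives: Ψ′ = (ik − 2αu)·Ψ, Ψ″ = ((ik − 2αu)² − 2α)·Ψ; the odd-in-u pieces drop out.
⟨p⟩ = -0.34586 and ⟨p²⟩ = 2.9817.
(Δp)² = 2.9817 − (-0.34586)² = 2.8621.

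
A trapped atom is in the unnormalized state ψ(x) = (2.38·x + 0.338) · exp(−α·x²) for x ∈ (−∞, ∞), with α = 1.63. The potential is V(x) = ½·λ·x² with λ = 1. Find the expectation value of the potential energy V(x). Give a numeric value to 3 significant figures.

⟨V⟩ = ∫ V(x)·|ψ|² dx / ∫|ψ|² dx.
Expand each integrand as polynomial × e^(−2αx²) and use ∫x^(2j)·e^(−2αx²) dx = (2j−1)!!/(4α)^j · √(π/(2α)), odd powers → 0; here √(π/(2α)) = 0.98167.
State is unnormalized: ∫|ψ|² dx = 0.96500, and ∫ψ*·V(x)·ψ dx = 0.20481, so ⟨V⟩ = 0.20481 / 0.96500.
⟨V⟩ = 0.21224.

0.212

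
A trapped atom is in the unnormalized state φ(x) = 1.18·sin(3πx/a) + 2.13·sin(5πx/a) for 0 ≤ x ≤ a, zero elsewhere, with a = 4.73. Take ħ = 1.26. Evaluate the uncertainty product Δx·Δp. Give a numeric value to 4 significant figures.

Δx = √(⟨x²⟩−⟨x⟩²), Δp = √(⟨p²⟩−⟨p⟩²).
On 0 ≤ x ≤ a (j ≠ l): ∫sin²(jπx/a) dx = a/2, ∫sin(jπx/a)·sin(lπx/a) dx = 0; diagonal moments ∫x·sin²(jπx/a) dx = a²/4, ∫x²·sin²(jπx/a) dx = a³·(1/6 − 1/(4j²π²)); cross terms ∫x·sin(jπx/a)·sin(lπx/a) dx = 0 for j + l even and −4jla²/(π²(j² − l²)²) for j + l odd, ∫x²·sin(jπx/a)·sin(lπx/a) dx = (−1)^(j+l)·4jla³/(π²(j² − l²)²); higher powers the same way via product-to-sum and parts. d²/dx² sin(jπx/a) = −(jπ/a)²·sin(jπx/a); on 0 ≤ x ≤ a, ∫sin²(jπx/a) dx = a/2 and ∫sin(jπx/a)·sin(lπx/a) dx = 0 for j ≠ l, so only diagonal terms survive in ∫|φ|² and ∫φ·φ″; ∫φ·φ′ dx = [φ²/2] between the walls = 0.
Normalization: ∫|φ|² dx = 14.023.
⟨x⟩ = 2.3650, ⟨x²⟩ = 8.2942 ⇒ Δx = 1.6435.
⟨p⟩ = 0.0000, ⟨p²⟩ = 14.877 ⇒ Δp = 3.8571.
Δx·Δp = 6.3391.

6.339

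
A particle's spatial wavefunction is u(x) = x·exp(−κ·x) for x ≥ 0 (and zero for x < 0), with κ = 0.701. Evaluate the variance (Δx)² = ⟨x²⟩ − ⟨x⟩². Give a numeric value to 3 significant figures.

1.53

Compute ⟨x⟩ and ⟨x²⟩ separately, then (Δx)² = ⟨x²⟩ − ⟨x⟩².
Every integrand reduces to terms xʲ·e^(−2κx) on [0, ∞); use ∫₀^∞ xʲ·e^(−2κx) dx = j!/(2κ)^(j+1).
Normalization: ∫|u|² dx = 0.72575.
⟨x⟩ = 2.1398 and ⟨x²⟩ = 6.1050.
(Δx)² = 6.1050 − (2.1398)² = 1.5262.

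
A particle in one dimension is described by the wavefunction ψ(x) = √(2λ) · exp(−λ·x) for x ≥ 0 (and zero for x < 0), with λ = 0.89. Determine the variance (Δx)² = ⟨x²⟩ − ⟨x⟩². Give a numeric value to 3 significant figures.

0.316

Compute ⟨x⟩ and ⟨x²⟩ separately, then (Δx)² = ⟨x²⟩ − ⟨x⟩².
Every integrand reduces to terms xʲ·e^(−2λx) on [0, ∞); use ∫₀^∞ xʲ·e^(−2λx) dx = j!/(2λ)^(j+1).
⟨x⟩ = 0.56180 and ⟨x²⟩ = 0.63123.
(Δx)² = 0.63123 − (0.56180)² = 0.31562.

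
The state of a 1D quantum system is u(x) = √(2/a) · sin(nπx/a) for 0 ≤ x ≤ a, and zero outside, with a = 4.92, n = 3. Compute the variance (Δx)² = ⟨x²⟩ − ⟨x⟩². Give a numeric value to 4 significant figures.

Compute ⟨x⟩ and ⟨x²⟩ separately, then (Δx)² = ⟨x²⟩ − ⟨x⟩².
With sin²θ = (1 − cos2θ)/2 on 0 ≤ x ≤ a: ∫sin²(nπx/a) dx = a/2, ∫x·sin²(nπx/a) dx = a²/4, ∫x²·sin²(nπx/a) dx = a³·(1/6 − 1/(4n²π²)); higher powers xᵏ the same way, integrating xᵏ·cos(2nπx/a) by parts.
⟨x⟩ = 2.4600 and ⟨x²⟩ = 7.9325.
(Δx)² = 7.9325 − (2.4600)² = 1.8809.

1.881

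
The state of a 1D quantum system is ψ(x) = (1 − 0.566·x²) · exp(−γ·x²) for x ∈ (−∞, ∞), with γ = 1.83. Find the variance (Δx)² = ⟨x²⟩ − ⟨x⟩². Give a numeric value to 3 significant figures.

0.0990

Compute ⟨x⟩ and ⟨x²⟩ separately, then (Δx)² = ⟨x²⟩ − ⟨x⟩².
Expand each integrand as polynomial × e^(−2γx²) and use ∫x^(2j)·e^(−2γx²) dx = (2j−1)!!/(4γ)^j · √(π/(2γ)), odd powers → 0; here √(π/(2γ)) = 0.92648.
Normalization: ∫|ψ|² dx = 0.79982.
⟨x⟩ = 0.0000 and ⟨x²⟩ = 0.099022.
(Δx)² = 0.099022 − (0.0000)² = 0.099022.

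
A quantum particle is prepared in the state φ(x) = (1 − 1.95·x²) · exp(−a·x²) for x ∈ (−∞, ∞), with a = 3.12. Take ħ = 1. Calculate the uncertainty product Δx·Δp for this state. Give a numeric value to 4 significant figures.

0.5241

Δx = √(⟨x²⟩−⟨x⟩²), Δp = √(⟨p²⟩−⟨p⟩²).
Expand each integrand as polynomial × e^(−2ax²) and use ∫x^(2j)·e^(−2ax²) dx = (2j−1)!!/(4a)^j · √(π/(2a)), odd powers → 0; here √(π/(2a)) = 0.70955. Differentiate with the product rule, d/dx e^(−ax²) = −2ax·e^(−ax²).
Normalization: ∫|φ|² dx = 0.53978.
⟨x⟩ = 0.0000, ⟨x²⟩ = 0.045156 ⇒ Δx = 0.21250.
⟨p⟩ = 0.0000, ⟨p²⟩ = 6.0838 ⇒ Δp = 2.4665.
Δx·Δp = 0.52414.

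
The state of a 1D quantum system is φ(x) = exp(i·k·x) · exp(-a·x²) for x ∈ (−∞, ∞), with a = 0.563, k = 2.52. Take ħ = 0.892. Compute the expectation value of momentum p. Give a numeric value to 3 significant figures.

p φ = −iħ dφ/dx; then ⟨p⟩ = ∫ φ*·(pφ) dx / ∫|φ|² dx.
Gaussian moments: ∫x^(2j)·e^(−2ax²) dx = (2j−1)!!/(4a)^j · √(π/(2a)), odd powers integrate to 0; here √(π/(2a)) = 1.6703. Derivatives: φ′ = (ik − 2ax)·φ, φ″ = ((ik − 2ax)² − 2a)·φ; the odd-in-x pieces drop out.
State is unnormalized: ∫|φ|² dx = 1.6703, and ∫φ*·(−iħ φ') dx = 3.7547, so ⟨p⟩ = 3.7547 / 1.6703.
⟨p⟩ = 2.2478.

2.25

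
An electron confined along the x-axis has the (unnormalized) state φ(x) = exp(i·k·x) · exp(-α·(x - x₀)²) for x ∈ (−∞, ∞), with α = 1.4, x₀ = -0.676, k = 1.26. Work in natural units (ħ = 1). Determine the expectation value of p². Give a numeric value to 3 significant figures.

2.99

p² φ = −ħ² d²φ/dx²; ⟨p²⟩ = −ħ² ∫ φ*·φ'' dx / ∫|φ|² dx.
Gaussian moments (u = x − x₀): ∫u^(2j)·e^(−2αu²) du = (2j−1)!!/(4α)^j · √(π/(2α)), odd powers integrate to 0; here √(π/(2α)) = 1.0592. Derivatives: φ′ = (ik − 2αu)·φ, φ″ = ((ik − 2αu)² − 2α)·φ; the odd-in-u pieces drop out.
State is unnormalized: ∫|φ|² dx = 1.0592, and ∫φ*·(−ħ² φ'') dx = 3.1646, so ⟨p²⟩ = 3.1646 / 1.0592.
⟨p²⟩ = 2.9876.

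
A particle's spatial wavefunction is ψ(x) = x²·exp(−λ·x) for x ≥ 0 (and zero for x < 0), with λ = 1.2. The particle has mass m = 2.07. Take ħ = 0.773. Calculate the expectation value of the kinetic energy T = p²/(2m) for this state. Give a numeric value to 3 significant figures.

T = −(ħ²/2m) d²/dx², so ⟨T⟩ = −(ħ²/2m) ∫ ψ*·ψ'' dx / ∫|ψ|² dx; with m = 2.07.
Differentiate x²·exp(−λ·x) with the product rule; every integrand then reduces to terms xʲ·e^(−2λx) on [0, ∞), with ∫₀^∞ xʲ·e^(−2λx) dx = j!/(2λ)^(j+1).
State is unnormalized: ∫|ψ|² dx = 0.30141, and ∫ψ*·(−ħ²/2m · ψ'') dx = 0.020881, so ⟨T⟩ = 0.020881 / 0.30141.
⟨T⟩ = 0.069279.

0.0693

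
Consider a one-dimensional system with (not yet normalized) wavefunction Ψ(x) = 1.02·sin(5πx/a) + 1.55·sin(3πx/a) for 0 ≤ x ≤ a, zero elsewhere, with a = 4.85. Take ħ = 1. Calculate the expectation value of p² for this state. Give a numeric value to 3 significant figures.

5.80

p² Ψ = −ħ² d²Ψ/dx²; ⟨p²⟩ = −ħ² ∫ Ψ*·Ψ'' dx / ∫|Ψ|² dx.
d²/dx² sin(jπx/a) = −(jπ/a)²·sin(jπx/a); on 0 ≤ x ≤ a, ∫sin²(jπx/a) dx = a/2 and ∫sin(jπx/a)·sin(lπx/a) dx = 0 for j ≠ l, so only diagonal terms survive in ∫|Ψ|² and ∫Ψ·Ψ″; ∫Ψ·Ψ′ dx = [Ψ²/2] between the walls = 0.
State is unnormalized: ∫|Ψ|² dx = 8.3490, and ∫Ψ*·(−ħ² Ψ'') dx = 48.465, so ⟨p²⟩ = 48.465 / 8.3490.
⟨p²⟩ = 5.8049.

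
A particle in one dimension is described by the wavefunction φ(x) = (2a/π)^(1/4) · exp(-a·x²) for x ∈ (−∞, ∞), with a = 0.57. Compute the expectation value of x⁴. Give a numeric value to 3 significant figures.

0.577

⟨x⁴⟩ = ∫ x⁴·|φ|² dx (integrals over the domain).
Gaussian moments: ∫x^(2j)·e^(−2ax²) dx = (2j−1)!!/(4a)^j · √(π/(2a)), odd powers integrate to 0; here √(π/(2a)) = 1.6601.
⟨x⁴⟩ = 0.57710.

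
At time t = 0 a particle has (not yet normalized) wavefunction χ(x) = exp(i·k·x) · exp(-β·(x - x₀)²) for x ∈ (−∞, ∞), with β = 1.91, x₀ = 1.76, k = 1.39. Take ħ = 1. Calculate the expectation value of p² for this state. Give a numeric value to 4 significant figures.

p² χ = −ħ² d²χ/dx²; ⟨p²⟩ = −ħ² ∫ χ*·χ'' dx / ∫|χ|² dx.
Gaussian moments (u = x − x₀): ∫u^(2j)·e^(−2βu²) du = (2j−1)!!/(4β)^j · √(π/(2β)), odd powers integrate to 0; here √(π/(2β)) = 0.90687. Derivatives: χ′ = (ik − 2βu)·χ, χ″ = ((ik − 2βu)² − 2β)·χ; the odd-in-u pieces drop out.
State is unnormalized: ∫|χ|² dx = 0.90687, and ∫χ*·(−ħ² χ'') dx = 3.4843, so ⟨p²⟩ = 3.4843 / 0.90687.
⟨p²⟩ = 3.8421.

3.842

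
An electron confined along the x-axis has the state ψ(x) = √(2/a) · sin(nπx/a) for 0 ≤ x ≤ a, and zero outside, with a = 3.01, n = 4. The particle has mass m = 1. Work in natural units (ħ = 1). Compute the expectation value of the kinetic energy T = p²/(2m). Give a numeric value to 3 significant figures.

8.71

T = −(ħ²/2m) d²/dx², so ⟨T⟩ = −(ħ²/2m) ∫ ψ*·ψ'' dx; with m = 1.
d/dx sin(nπx/a) = (nπ/a)·cos(nπx/a) and d²/dx² sin(nπx/a) = −(nπ/a)²·sin(nπx/a); on 0 ≤ x ≤ a, ∫sin²(nπx/a) dx = a/2 and ∫sin(nπx/a)·cos(nπx/a) dx = 0.
⟨T⟩ = 8.7148.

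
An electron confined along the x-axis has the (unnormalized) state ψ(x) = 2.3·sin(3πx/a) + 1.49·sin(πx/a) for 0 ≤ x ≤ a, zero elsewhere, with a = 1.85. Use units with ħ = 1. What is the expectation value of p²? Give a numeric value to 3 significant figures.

19.1

p² ψ = −ħ² d²ψ/dx²; ⟨p²⟩ = −ħ² ∫ ψ*·ψ'' dx / ∫|ψ|² dx.
d²/dx² sin(jπx/a) = −(jπ/a)²·sin(jπx/a); on 0 ≤ x ≤ a, ∫sin²(jπx/a) dx = a/2 and ∫sin(jπx/a)·sin(lπx/a) dx = 0 for j ≠ l, so only diagonal terms survive in ∫|ψ|² and ∫ψ·ψ″; ∫ψ·ψ′ dx = [ψ²/2] between the walls = 0.
State is unnormalized: ∫|ψ|² dx = 6.9468, and ∫ψ*·(−ħ² ψ'') dx = 132.92, so ⟨p²⟩ = 132.92 / 6.9468.
⟨p²⟩ = 19.134.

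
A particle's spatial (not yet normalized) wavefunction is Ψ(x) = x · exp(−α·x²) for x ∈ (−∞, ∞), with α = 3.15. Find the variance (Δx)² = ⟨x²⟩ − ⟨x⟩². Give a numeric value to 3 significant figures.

0.238

Compute ⟨x⟩ and ⟨x²⟩ separately, then (Δx)² = ⟨x²⟩ − ⟨x⟩².
Expand each integrand as polynomial × e^(−2αx²) and use ∫x^(2j)·e^(−2αx²) dx = (2j−1)!!/(4α)^j · √(π/(2α)), odd powers → 0; here √(π/(2α)) = 0.70616.
Normalization: ∫|Ψ|² dx = 0.056045.
⟨x⟩ = 0.0000 and ⟨x²⟩ = 0.23810.
(Δx)² = 0.23810 − (0.0000)² = 0.23810.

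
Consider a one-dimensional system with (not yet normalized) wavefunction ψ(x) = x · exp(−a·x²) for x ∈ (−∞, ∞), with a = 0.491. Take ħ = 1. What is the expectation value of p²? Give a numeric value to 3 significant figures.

1.47

p² ψ = −ħ² d²ψ/dx²; ⟨p²⟩ = −ħ² ∫ ψ*·ψ'' dx / ∫|ψ|² dx.
Expand each integrand as polynomial × e^(−2ax²) and use ∫x^(2j)·e^(−2ax²) dx = (2j−1)!!/(4a)^j · √(π/(2a)), odd powers → 0; here √(π/(2a)) = 1.7886. Differentiate with the product rule, d/dx e^(−ax²) = −2ax·e^(−ax²).
State is unnormalized: ∫|ψ|² dx = 0.91070, and ∫ψ*·(−ħ² ψ'') dx = 1.3415, so ⟨p²⟩ = 1.3415 / 0.91070.
⟨p²⟩ = 1.4730.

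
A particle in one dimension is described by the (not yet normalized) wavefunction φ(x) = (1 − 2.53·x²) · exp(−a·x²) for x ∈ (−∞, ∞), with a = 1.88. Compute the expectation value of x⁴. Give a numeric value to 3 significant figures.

0.127

⟨x⁴⟩ = ∫ x⁴·|φ|² dx / ∫|φ|² dx (integrals over the domain).
Expand each integrand as polynomial × e^(−2ax²) and use ∫x^(2j)·e^(−2ax²) dx = (2j−1)!!/(4a)^j · √(π/(2a)), odd powers → 0; here √(π/(2a)) = 0.91407.
State is unnormalized: ∫|φ|² dx = 0.60941, and ∫φ*·x⁴·φ dx = 0.077454, so ⟨x⁴⟩ = 0.077454 / 0.60941.
⟨x⁴⟩ = 0.12710.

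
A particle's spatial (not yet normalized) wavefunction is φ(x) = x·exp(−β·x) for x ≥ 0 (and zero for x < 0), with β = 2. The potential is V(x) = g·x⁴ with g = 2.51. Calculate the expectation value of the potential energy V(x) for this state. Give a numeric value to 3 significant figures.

⟨V⟩ = ∫ V(x)·|φ|² dx / ∫|φ|² dx.
Every integrand reduces to terms xʲ·e^(−2βx) on [0, ∞); use ∫₀^∞ xʲ·e^(−2βx) dx = j!/(2β)^(j+1).
State is unnormalized: ∫|φ|² dx = 0.031250, and ∫φ*·V(x)·φ dx = 0.11030, so ⟨V⟩ = 0.11030 / 0.031250.
⟨V⟩ = 3.5297.

3.53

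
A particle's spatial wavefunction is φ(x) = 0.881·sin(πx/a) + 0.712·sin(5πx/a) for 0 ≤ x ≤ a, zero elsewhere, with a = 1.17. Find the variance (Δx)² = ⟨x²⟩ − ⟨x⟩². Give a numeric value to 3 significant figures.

0.0804

Compute ⟨x⟩ and ⟨x²⟩ separately, then (Δx)² = ⟨x²⟩ − ⟨x⟩².
On 0 ≤ x ≤ a (j ≠ l): ∫sin²(jπx/a) dx = a/2, ∫sin(jπx/a)·sin(lπx/a) dx = 0; diagonal moments ∫x·sin²(jπx/a) dx = a²/4, ∫x²·sin²(jπx/a) dx = a³·(1/6 − 1/(4j²π²)); cross terms ∫x·sin(jπx/a)·sin(lπx/a) dx = 0 for j + l even and −4jla²/(π²(j² − l²)²) for j + l odd, ∫x²·sin(jπx/a)·sin(lπx/a) dx = (−1)^(j+l)·4jla³/(π²(j² − l²)²); higher powers the same way via product-to-sum and parts.
Normalization: ∫|φ|² dx = 0.75062.
⟨x⟩ = 0.58500 and ⟨x²⟩ = 0.42267.
(Δx)² = 0.42267 − (0.58500)² = 0.080447.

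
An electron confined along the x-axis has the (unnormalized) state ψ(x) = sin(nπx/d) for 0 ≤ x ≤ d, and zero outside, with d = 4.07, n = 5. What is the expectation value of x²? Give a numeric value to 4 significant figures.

⟨x²⟩ = ∫ x²·|ψ|² dx / ∫|ψ|² dx (integrals over the domain).
With sin²θ = (1 − cos2θ)/2 on 0 ≤ x ≤ d: ∫sin²(nπx/d) dx = d/2, ∫x·sin²(nπx/d) dx = d²/4, ∫x²·sin²(nπx/d) dx = d³·(1/6 − 1/(4n²π²)); higher powers xᵏ the same way, integrating xᵏ·cos(2nπx/d) by parts.
State is unnormalized: ∫|ψ|² dx = 2.0350, and ∫ψ*·x²·ψ dx = 11.168, so ⟨x²⟩ = 11.168 / 2.0350.
⟨x²⟩ = 5.4881.

5.488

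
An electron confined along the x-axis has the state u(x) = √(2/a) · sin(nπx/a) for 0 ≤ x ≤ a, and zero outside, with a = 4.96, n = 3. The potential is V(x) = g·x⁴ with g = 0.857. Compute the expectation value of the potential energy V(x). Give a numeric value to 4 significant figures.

⟨V⟩ = ∫ V(x)·|u|² dx.
With sin²θ = (1 − cos2θ)/2 on 0 ≤ x ≤ a: ∫sin²(nπx/a) dx = a/2, ∫x·sin²(nπx/a) dx = a²/4, ∫x²·sin²(nπx/a) dx = a³·(1/6 − 1/(4n²π²)); higher powers xᵏ the same way, integrating xᵏ·cos(2nπx/a) by parts.
⟨V⟩ = 97.997.

98.00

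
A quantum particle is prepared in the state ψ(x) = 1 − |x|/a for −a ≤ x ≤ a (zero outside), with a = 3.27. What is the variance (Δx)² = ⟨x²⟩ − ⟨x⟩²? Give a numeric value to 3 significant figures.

1.07

Compute ⟨x⟩ and ⟨x²⟩ separately, then (Δx)² = ⟨x²⟩ − ⟨x⟩².
ψ is even, so ∫ over [−a, a] = 2∫₀ᵃ with ψ = 1 − x/a there: ∫₀ᵃ (1 − x/a)² dx = a/3, ∫₀ᵃ x²(1 − x/a)² dx = a³/30, ∫₀ᵃ x⁴(1 − x/a)² dx = a⁵/105.
Normalization: ∫|ψ|² dx = 2.1800.
⟨x⟩ = 0.0000 and ⟨x²⟩ = 1.0693.
(Δx)² = 1.0693 − (0.0000)² = 1.0693.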